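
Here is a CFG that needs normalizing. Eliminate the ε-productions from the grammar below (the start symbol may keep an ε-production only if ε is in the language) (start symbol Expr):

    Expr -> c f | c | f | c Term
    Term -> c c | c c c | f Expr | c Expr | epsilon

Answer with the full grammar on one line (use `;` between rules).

Nullable nonterminals: {Term}.
ε ∉ L(G), so no ε-production is kept.

Expr -> c f | c | f | c Term; Term -> c c | c c c | f Expr | c Expr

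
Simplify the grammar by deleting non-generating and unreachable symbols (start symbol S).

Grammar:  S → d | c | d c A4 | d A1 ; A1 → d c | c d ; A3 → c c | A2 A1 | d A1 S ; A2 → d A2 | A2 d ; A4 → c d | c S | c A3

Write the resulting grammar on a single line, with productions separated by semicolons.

S → d | c | d c A4 | d A1; A1 → d c | c d; A3 → c c | d A1 S; A4 → c d | c S | c A3

Generating nonterminals: {A1, A3, A4, S}.
Reachable from S after that: {A1, A3, A4, S}.
Removed useless symbols: {A2} and every production mentioning them.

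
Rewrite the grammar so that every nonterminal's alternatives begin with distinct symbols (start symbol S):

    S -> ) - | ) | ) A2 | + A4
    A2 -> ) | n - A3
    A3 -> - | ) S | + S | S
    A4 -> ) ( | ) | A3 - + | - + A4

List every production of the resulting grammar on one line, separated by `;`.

S has alternatives sharing prefix ')': factor to S → ) S' with S' → - | ε | A2.
A4 has alternatives sharing prefix ')': factor to A4 → ) A4' with A4' → ( | ε.

S -> + A4 | ) S'; A2 -> ) | n - A3; A3 -> - | ) S | + S | S; A4 -> A3 - + | - + A4 | ) A4'; S' -> - | epsilon | A2; A4' -> ( | epsilon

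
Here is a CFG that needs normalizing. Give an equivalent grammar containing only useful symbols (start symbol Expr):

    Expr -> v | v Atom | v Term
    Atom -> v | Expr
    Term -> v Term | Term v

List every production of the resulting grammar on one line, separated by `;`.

Expr -> v | v Atom; Atom -> v | Expr

Generating nonterminals: {Atom, Expr}.
Reachable from Expr after that: {Atom, Expr}.
Removed useless symbols: {Term} and every production mentioning them.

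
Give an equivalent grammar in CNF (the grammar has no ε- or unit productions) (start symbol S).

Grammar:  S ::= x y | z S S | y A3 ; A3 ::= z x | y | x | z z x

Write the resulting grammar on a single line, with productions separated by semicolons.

S ::= X1 X2 | X3 Y1 | X2 A3; A3 ::= X3 X1 | y | x | X3 Y2; X1 ::= x; X2 ::= y; X3 ::= z; Y1 ::= S S; Y2 ::= X3 X1

Introduce a nonterminal for each terminal appearing in a rule of length ≥ 2: X1 → x, X2 → y, X3 → z.
Binarize each right-hand side of length ≥ 3 by chaining fresh nonterminals (Y1, Y2, …): affected rules were S → X3 S S; A3 → X3 X3 X1.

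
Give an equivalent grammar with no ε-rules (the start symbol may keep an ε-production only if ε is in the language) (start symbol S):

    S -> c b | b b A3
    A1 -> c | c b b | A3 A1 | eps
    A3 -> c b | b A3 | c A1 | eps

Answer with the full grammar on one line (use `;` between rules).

Nullable set = {A1, A3}.
ε ∉ L(G), so no ε-production is kept.
Expand every rule over subsets of its nullable positions: S → b b A3 gives b b A3 | b b. A1 → A3 A1 gives A3 A1 | A3. A3 → b A3 gives b A3 | b. A3 → c A1 gives c A1 | c.

S -> c b | b b A3 | b b; A1 -> c | c b b | A3 A1 | A3; A3 -> c b | b A3 | b | c A1 | c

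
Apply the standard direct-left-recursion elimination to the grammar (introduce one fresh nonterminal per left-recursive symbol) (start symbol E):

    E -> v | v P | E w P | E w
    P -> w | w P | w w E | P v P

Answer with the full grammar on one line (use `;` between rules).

E, P are directly left-recursive.
For E: α = {w P, w}, β = {v, v P}. Rewrite as E → β E' and E' → α E' | ε.
For P: α = {v P}, β = {w, w P, w w E}. Rewrite as P → β P' and P' → α P' | ε.

E -> v E' | v P E'; P -> w P' | w P P' | w w E P'; E' -> w P E' | w E' | ε; P' -> v P P' | ε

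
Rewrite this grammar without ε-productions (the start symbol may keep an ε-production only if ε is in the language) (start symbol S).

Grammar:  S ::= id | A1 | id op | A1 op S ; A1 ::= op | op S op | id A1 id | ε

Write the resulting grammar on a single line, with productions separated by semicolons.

S ::= id | A1 | id op | A1 op S | A1 op | op S | op | ε; A1 ::= op | op S op | op op | id A1 id | id id

Nullable nonterminals: {A1, S}.
ε ∈ L(G) since S is nullable, so keep S → ε.
For each production, add variants omitting each subset of nullable occurrences: S → A1 op S gives A1 op S | A1 op | op S | op. A1 → op S op gives op S op | op op. A1 → id A1 id gives id A1 id | id id.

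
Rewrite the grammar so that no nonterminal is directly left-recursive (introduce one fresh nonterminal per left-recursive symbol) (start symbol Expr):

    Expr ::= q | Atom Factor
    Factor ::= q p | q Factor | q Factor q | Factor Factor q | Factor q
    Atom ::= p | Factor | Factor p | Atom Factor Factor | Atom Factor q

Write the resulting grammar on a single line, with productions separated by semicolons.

Expr ::= q | Atom Factor; Factor ::= q p Factor1 | q Factor Factor1 | q Factor q Factor1; Atom ::= p Atom1 | Factor Atom1 | Factor p Atom1; Factor1 ::= Factor q Factor1 | q Factor1 | ε; Atom1 ::= Factor Factor Atom1 | Factor q Atom1 | ε

Directly left-recursive nonterminals: Factor, Atom.
For Factor: α = {Factor q, q}, β = {q p, q Factor, q Factor q}. Rewrite as Factor → β Factor1 and Factor1 → α Factor1 | ε.
For Atom: α = {Factor Factor, Factor q}, β = {p, Factor, Factor p}. Rewrite as Atom → β Atom1 and Atom1 → α Atom1 | ε.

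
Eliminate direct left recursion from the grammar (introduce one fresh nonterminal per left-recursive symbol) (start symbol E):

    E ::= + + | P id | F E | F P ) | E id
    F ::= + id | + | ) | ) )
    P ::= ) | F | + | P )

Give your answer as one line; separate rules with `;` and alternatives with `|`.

Left recursion appears on E, P.
For E: α = {id}, β = {+ +, P id, F E, F P )}. Rewrite as E → β E' and E' → α E' | ε.
For P: α = {)}, β = {), F, +}. Rewrite as P → β P' and P' → α P' | ε.

E ::= + + E' | P id E' | F E E' | F P ) E'; F ::= + id | + | ) | ) ); P ::= ) P' | F P' | + P'; E' ::= id E' | ε; P' ::= ) P' | ε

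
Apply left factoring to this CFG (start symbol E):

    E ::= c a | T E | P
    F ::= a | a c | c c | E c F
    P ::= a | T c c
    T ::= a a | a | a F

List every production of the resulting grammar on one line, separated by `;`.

E ::= c a | T E | P; F ::= c c | E c F | a F'; P ::= a | T c c; T ::= a T'; F' ::= ε | c; T' ::= a | ε | F

F has alternatives sharing prefix 'a': factor to F → a F' with F' → ε | c.
T has alternatives sharing prefix 'a': factor to T → a T' with T' → a | ε | F.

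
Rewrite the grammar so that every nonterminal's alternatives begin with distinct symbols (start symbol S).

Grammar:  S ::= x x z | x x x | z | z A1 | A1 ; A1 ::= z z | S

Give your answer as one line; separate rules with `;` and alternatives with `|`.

S has alternatives sharing prefix 'x x': factor to S → x x S' with S' → z | x.
S has alternatives sharing prefix 'z': factor to S → z S'' with S'' → ε | A1.

S ::= A1 | x x S' | z S''; A1 ::= z z | S; S' ::= z | x; S'' ::= ε | A1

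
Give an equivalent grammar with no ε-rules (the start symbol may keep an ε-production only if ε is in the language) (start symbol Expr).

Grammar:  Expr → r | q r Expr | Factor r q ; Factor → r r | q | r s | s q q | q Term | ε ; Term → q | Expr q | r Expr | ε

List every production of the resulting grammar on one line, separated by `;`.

The nullable symbols are {Factor, Term}.
ε ∉ L(G), so no ε-production is kept.
Expand every rule over subsets of its nullable positions: Expr → Factor r q gives Factor r q | r q.

Expr → r | q r Expr | Factor r q | r q; Factor → r r | q | r s | s q q | q Term; Term → q | Expr q | r Expr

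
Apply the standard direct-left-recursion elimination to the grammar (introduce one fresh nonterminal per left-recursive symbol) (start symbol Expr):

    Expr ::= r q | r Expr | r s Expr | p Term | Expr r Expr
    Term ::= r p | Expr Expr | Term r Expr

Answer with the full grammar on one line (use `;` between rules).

Left recursion appears on Expr, Term.
For Expr: α = {r Expr}, β = {r q, r Expr, r s Expr, p Term}. Rewrite as Expr → β Expr1 and Expr1 → α Expr1 | ε.
For Term: α = {r Expr}, β = {r p, Expr Expr}. Rewrite as Term → β Term1 and Term1 → α Term1 | ε.

Expr ::= r q Expr1 | r Expr Expr1 | r s Expr Expr1 | p Term Expr1; Term ::= r p Term1 | Expr Expr Term1; Expr1 ::= r Expr Expr1 | ε; Term1 ::= r Expr Term1 | ε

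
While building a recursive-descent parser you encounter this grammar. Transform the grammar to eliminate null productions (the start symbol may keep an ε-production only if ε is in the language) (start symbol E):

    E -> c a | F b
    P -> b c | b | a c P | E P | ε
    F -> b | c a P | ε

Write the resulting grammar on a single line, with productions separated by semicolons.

The nullable symbols are {F, P}.
ε ∉ L(G), so no ε-production is kept.
Add the nullable-subset variants: E → F b gives F b | b. P → a c P gives a c P | a c. P → E P gives E P | E. F → c a P gives c a P | c a.

E -> c a | F b | b; P -> b c | b | a c P | a c | E P | E; F -> b | c a P | c a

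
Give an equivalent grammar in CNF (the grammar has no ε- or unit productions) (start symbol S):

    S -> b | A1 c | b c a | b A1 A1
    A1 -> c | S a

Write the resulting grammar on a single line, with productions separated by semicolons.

S -> b | A1 X1 | X2 Y1 | X2 Y2; A1 -> c | S X3; X1 -> c; X2 -> b; X3 -> a; Y1 -> X1 X3; Y2 -> A1 A1

Introduce a nonterminal for each terminal appearing in a rule of length ≥ 2: X1 → c, X2 → b, X3 → a.
Binarize each right-hand side of length ≥ 3 by chaining fresh nonterminals (Y1, Y2, …): affected rules were S → X2 X1 X3; S → X2 A1 A1.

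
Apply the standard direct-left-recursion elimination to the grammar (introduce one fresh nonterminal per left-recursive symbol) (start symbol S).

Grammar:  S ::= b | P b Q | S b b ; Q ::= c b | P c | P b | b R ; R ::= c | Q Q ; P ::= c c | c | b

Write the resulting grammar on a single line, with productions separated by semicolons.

S ::= b S' | P b Q S'; Q ::= c b | P c | P b | b R; R ::= c | Q Q; P ::= c c | c | b; S' ::= b b S' | eps

Left recursion appears on S.
For S: α = {b b}, β = {b, P b Q}. Rewrite as S → β S' and S' → α S' | ε.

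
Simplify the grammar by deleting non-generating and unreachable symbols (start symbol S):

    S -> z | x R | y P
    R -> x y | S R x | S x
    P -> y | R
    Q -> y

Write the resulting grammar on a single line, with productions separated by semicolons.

Generating nonterminals: {P, Q, R, S}.
Reachable from S after that: {P, R, S}.
Removed useless symbols: {Q} and every production mentioning them.

S -> z | x R | y P; R -> x y | S R x | S x; P -> y | R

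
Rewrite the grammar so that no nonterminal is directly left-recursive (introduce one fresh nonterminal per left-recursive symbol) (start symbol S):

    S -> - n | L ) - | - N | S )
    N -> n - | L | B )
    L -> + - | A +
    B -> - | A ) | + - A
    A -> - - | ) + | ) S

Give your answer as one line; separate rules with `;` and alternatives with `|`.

Directly left-recursive nonterminal: S.
For S: α = {)}, β = {- n, L ) -, - N}. Rewrite as S → β S' and S' → α S' | ε.

S -> - n S' | L ) - S' | - N S'; N -> n - | L | B ); L -> + - | A +; B -> - | A ) | + - A; A -> - - | ) + | ) S; S' -> ) S' | ε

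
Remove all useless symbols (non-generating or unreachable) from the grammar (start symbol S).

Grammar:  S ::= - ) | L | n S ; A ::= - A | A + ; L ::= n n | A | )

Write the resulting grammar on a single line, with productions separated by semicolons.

Generating nonterminals: {L, S}.
Reachable from S after that: {L, S}.
Removed useless symbols: {A} and every production mentioning them.

S ::= - ) | L | n S; L ::= n n | )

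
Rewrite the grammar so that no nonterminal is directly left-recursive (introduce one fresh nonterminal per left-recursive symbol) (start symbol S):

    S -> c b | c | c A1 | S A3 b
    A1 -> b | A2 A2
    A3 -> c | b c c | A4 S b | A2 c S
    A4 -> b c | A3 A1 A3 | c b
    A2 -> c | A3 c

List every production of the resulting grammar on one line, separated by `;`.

Directly left-recursive nonterminal: S.
For S: α = {A3 b}, β = {c b, c, c A1}. Rewrite as S → β S' and S' → α S' | ε.

S -> c b S' | c S' | c A1 S'; A1 -> b | A2 A2; A3 -> c | b c c | A4 S b | A2 c S; A4 -> b c | A3 A1 A3 | c b; A2 -> c | A3 c; S' -> A3 b S' | ε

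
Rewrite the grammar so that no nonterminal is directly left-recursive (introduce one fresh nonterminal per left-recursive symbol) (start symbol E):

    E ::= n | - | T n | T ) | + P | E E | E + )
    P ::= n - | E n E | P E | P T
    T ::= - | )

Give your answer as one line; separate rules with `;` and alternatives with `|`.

E ::= n E' | - E' | T n E' | T ) E' | + P E'; P ::= n - P' | E n E P'; T ::= - | ); E' ::= E E' | + ) E' | ε; P' ::= E P' | T P' | ε

Left recursion appears on E, P.
For E: α = {E, + )}, β = {n, -, T n, T ), + P}. Rewrite as E → β E' and E' → α E' | ε.
For P: α = {E, T}, β = {n -, E n E}. Rewrite as P → β P' and P' → α P' | ε.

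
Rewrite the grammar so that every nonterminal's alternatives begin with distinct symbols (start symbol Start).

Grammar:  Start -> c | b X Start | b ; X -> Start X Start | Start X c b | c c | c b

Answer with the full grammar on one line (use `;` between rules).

Start has alternatives sharing prefix 'b': factor to Start → b Start1 with Start1 → X Start | ε.
X has alternatives sharing prefix 'Start X': factor to X → Start X X1 with X1 → Start | c b.
X has alternatives sharing prefix 'c': factor to X → c X2 with X2 → c | b.

Start -> c | b Start1; X -> Start X X1 | c X2; Start1 -> X Start | eps; X1 -> Start | c b; X2 -> c | b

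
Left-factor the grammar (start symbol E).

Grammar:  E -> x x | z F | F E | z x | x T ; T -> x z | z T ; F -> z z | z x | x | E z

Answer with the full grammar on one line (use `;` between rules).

E -> F E | x E' | z E''; T -> x z | z T; F -> x | E z | z F'; E' -> x | T; E'' -> F | x; F' -> z | x

E has alternatives sharing prefix 'x': factor to E → x E' with E' → x | T.
E has alternatives sharing prefix 'z': factor to E → z E'' with E'' → F | x.
F has alternatives sharing prefix 'z': factor to F → z F' with F' → z | x.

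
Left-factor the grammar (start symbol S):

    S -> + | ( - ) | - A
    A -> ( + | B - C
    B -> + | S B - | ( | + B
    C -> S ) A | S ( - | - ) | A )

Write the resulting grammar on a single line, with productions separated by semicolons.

S -> + | ( - ) | - A; A -> ( + | B - C; B -> S B - | ( | + B'; C -> - ) | A ) | S C'; B' -> ε | B; C' -> ) A | ( -

B has alternatives sharing prefix '+': factor to B → + B' with B' → ε | B.
C has alternatives sharing prefix 'S': factor to C → S C' with C' → ) A | ( -.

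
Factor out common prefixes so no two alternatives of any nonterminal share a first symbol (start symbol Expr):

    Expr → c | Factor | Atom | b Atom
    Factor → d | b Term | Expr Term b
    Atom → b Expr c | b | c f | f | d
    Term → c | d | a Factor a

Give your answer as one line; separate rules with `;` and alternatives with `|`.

Atom has alternatives sharing prefix 'b': factor to Atom → b Atom1 with Atom1 → Expr c | ε.

Expr → c | Factor | Atom | b Atom; Factor → d | b Term | Expr Term b; Atom → c f | f | d | b Atom1; Term → c | d | a Factor a; Atom1 → Expr c | ε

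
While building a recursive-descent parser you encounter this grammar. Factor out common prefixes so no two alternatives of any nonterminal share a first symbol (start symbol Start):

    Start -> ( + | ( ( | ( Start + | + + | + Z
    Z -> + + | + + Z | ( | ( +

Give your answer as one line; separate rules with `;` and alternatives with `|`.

Start -> ( Start1 | + Start2; Z -> + + Z1 | ( Z2; Start1 -> + | ( | Start +; Start2 -> + | Z; Z1 -> ε | Z; Z2 -> ε | +

Start has alternatives sharing prefix '(': factor to Start → ( Start1 with Start1 → + | ( | Start +.
Start has alternatives sharing prefix '+': factor to Start → + Start2 with Start2 → + | Z.
Z has alternatives sharing prefix '+ +': factor to Z → + + Z1 with Z1 → ε | Z.
Z has alternatives sharing prefix '(': factor to Z → ( Z2 with Z2 → ε | +.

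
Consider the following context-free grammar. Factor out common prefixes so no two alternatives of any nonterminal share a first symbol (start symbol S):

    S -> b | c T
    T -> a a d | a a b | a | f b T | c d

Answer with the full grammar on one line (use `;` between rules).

S -> b | c T; T -> f b T | c d | a T'; T' -> ε | a T''; T'' -> d | b

T has alternatives sharing prefix 'a': factor to T → a T' with T' → a d | a b | ε.
T' has alternatives sharing prefix 'a': factor to T' → a T'' with T'' → d | b.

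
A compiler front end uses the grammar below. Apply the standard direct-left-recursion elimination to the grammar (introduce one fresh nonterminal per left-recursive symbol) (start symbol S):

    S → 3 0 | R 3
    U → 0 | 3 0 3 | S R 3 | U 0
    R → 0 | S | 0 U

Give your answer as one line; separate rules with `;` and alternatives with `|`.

S → 3 0 | R 3; U → 0 U' | 3 0 3 U' | S R 3 U'; R → 0 | S | 0 U; U' → 0 U' | ε

U is directly left-recursive.
For U: α = {0}, β = {0, 3 0 3, S R 3}. Rewrite as U → β U' and U' → α U' | ε.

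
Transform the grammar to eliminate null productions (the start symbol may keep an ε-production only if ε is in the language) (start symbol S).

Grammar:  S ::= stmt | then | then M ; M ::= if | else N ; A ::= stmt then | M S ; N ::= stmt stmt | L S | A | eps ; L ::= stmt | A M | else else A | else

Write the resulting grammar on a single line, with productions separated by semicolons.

S ::= stmt | then | then M; M ::= if | else N | else; A ::= stmt then | M S; N ::= stmt stmt | L S | A; L ::= stmt | A M | else else A | else

Nullable set = {N}.
ε ∉ L(G), so no ε-production is kept.
Expand every rule over subsets of its nullable positions: M → else N gives else N | else.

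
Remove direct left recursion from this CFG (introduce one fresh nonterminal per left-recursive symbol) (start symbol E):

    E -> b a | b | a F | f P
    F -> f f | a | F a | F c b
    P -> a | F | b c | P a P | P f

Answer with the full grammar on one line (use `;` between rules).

E -> b a | b | a F | f P; F -> f f F' | a F'; P -> a P' | F P' | b c P'; F' -> a F' | c b F' | ε; P' -> a P P' | f P' | ε

F, P are directly left-recursive.
For F: α = {a, c b}, β = {f f, a}. Rewrite as F → β F' and F' → α F' | ε.
For P: α = {a P, f}, β = {a, F, b c}. Rewrite as P → β P' and P' → α P' | ε.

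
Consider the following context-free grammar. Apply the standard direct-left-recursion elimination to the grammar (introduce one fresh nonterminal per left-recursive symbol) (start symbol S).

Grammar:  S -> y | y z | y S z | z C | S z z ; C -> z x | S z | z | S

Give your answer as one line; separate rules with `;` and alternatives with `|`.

S -> y S' | y z S' | y S z S' | z C S'; C -> z x | S z | z | S; S' -> z z S' | ε

Left recursion appears on S.
For S: α = {z z}, β = {y, y z, y S z, z C}. Rewrite as S → β S' and S' → α S' | ε.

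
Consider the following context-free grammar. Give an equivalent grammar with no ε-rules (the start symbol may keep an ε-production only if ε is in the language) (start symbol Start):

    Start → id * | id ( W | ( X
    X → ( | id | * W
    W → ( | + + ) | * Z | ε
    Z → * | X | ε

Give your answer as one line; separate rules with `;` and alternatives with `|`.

Nullable nonterminals: {W, Z}.
ε ∉ L(G), so no ε-production is kept.
For each production, add variants omitting each subset of nullable occurrences: Start → id ( W gives id ( W | id (. X → * W gives * W | *. W → * Z gives * Z | *.

Start → id * | id ( W | id ( | ( X; X → ( | id | * W | *; W → ( | + + ) | * Z | *; Z → * | X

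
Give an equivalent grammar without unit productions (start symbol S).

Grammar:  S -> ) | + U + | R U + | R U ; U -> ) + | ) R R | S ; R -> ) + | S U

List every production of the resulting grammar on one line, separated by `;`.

Unit pairs: U ⇒* {S}.
Replace each nonterminal's rules with the union of the non-unit rules of every nonterminal it unit-derives.

S -> ) | + U + | R U + | R U; U -> ) + | ) R R | ) | + U + | R U + | R U; R -> ) + | S U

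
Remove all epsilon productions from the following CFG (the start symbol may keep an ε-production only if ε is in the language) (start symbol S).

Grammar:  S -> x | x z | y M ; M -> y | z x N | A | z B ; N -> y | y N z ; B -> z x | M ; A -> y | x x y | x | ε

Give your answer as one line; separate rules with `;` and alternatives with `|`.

S -> x | x z | y M | y; M -> y | z x N | A | z B | z; N -> y | y N z; B -> z x | M; A -> y | x x y | x

Nullable nonterminals: {A, B, M}.
ε ∉ L(G), so no ε-production is kept.
Add the nullable-subset variants: S → y M gives y M | y. M → z B gives z B | z.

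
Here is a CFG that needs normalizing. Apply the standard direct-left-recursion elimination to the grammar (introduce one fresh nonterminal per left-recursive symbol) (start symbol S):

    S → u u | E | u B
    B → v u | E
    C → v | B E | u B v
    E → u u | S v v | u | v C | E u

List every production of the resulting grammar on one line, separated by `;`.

Directly left-recursive nonterminal: E.
For E: α = {u}, β = {u u, S v v, u, v C}. Rewrite as E → β E' and E' → α E' | ε.

S → u u | E | u B; B → v u | E; C → v | B E | u B v; E → u u E' | S v v E' | u E' | v C E'; E' → u E' | ε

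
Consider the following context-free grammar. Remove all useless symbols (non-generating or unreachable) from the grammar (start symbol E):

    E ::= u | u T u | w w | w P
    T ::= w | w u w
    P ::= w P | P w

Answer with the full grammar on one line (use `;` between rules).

E ::= u | u T u | w w; T ::= w | w u w

Generating nonterminals: {E, T}.
Reachable from E after that: {E, T}.
Removed useless symbols: {P} and every production mentioning them.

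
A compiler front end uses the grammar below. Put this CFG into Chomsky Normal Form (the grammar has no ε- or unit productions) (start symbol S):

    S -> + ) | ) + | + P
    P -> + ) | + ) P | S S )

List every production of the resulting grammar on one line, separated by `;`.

S -> X1 X2 | X2 X1 | X1 P; P -> X1 X2 | X1 Y1 | S Y2; X1 -> +; X2 -> ); Y1 -> X2 P; Y2 -> S X2

Introduce a nonterminal for each terminal appearing in a rule of length ≥ 2: X1 → +, X2 → ).
Binarize each right-hand side of length ≥ 3 by chaining fresh nonterminals (Y1, Y2, …): affected rules were P → X1 X2 P; P → S S X2.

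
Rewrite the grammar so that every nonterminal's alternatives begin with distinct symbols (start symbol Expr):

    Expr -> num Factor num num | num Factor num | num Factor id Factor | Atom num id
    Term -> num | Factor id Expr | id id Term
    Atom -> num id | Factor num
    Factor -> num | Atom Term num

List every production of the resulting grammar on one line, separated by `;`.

Expr has alternatives sharing prefix 'num Factor': factor to Expr → num Factor Expr1 with Expr1 → num num | num | id Factor.
Expr1 has alternatives sharing prefix 'num': factor to Expr1 → num Expr11 with Expr11 → num | ε.

Expr -> Atom num id | num Factor Expr1; Term -> num | Factor id Expr | id id Term; Atom -> num id | Factor num; Factor -> num | Atom Term num; Expr1 -> id Factor | num Expr11; Expr11 -> num | epsilon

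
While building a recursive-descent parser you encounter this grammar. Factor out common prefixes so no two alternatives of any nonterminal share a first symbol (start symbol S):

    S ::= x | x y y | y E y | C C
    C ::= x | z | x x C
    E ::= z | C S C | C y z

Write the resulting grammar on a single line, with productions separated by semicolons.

S ::= y E y | C C | x S'; C ::= z | x C'; E ::= z | C E'; S' ::= epsilon | y y; C' ::= epsilon | x C; E' ::= S C | y z

S has alternatives sharing prefix 'x': factor to S → x S' with S' → ε | y y.
C has alternatives sharing prefix 'x': factor to C → x C' with C' → ε | x C.
E has alternatives sharing prefix 'C': factor to E → C E' with E' → S C | y z.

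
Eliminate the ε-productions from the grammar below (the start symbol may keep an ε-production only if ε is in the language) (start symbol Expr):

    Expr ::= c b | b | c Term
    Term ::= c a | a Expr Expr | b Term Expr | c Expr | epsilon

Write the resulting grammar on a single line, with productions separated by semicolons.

Expr ::= c b | b | c Term | c; Term ::= c a | a Expr Expr | b Term Expr | b Expr | c Expr

Nullable set = {Term}.
ε ∉ L(G), so no ε-production is kept.
For each production, add variants omitting each subset of nullable occurrences: Expr → c Term gives c Term | c. Term → b Term Expr gives b Term Expr | b Expr.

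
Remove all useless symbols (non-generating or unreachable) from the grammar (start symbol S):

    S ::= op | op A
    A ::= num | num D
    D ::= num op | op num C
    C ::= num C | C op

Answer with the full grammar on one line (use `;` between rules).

S ::= op | op A; A ::= num | num D; D ::= num op

Generating nonterminals: {A, D, S}.
Reachable from S after that: {A, D, S}.
Removed useless symbols: {C} and every production mentioning them.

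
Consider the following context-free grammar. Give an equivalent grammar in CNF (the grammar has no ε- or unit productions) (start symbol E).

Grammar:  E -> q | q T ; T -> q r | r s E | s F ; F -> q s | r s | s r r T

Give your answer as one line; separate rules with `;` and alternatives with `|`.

Introduce a nonterminal for each terminal appearing in a rule of length ≥ 2: X1 → q, X2 → r, X3 → s.
Binarize each right-hand side of length ≥ 3 by chaining fresh nonterminals (Y1, Y2, …): affected rules were T → X2 X3 E; F → X3 X2 X2 T.

E -> q | X1 T; T -> X1 X2 | X2 Y1 | X3 F; F -> X1 X3 | X2 X3 | X3 Y2; X1 -> q; X2 -> r; X3 -> s; Y1 -> X3 E; Y2 -> X2 Y3; Y3 -> X2 T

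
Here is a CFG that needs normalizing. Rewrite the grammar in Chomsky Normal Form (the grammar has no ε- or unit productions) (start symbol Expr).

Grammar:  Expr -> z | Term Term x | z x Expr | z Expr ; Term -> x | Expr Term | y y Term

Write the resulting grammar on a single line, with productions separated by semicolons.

Expr -> z | Term Y1 | X2 Y2 | X2 Expr; Term -> x | Expr Term | X3 Y3; X1 -> x; X2 -> z; X3 -> y; Y1 -> Term X1; Y2 -> X1 Expr; Y3 -> X3 Term

Introduce a nonterminal for each terminal appearing in a rule of length ≥ 2: X1 → x, X2 → z, X3 → y.
Binarize each right-hand side of length ≥ 3 by chaining fresh nonterminals (Y1, Y2, …): affected rules were Expr → Term Term X1; Expr → X2 X1 Expr; Term → X3 X3 Term.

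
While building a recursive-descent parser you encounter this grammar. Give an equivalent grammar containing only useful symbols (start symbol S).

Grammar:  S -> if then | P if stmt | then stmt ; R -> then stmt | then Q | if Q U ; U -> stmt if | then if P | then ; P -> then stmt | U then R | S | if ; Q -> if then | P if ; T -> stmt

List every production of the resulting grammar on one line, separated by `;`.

S -> if then | P if stmt | then stmt; R -> then stmt | then Q | if Q U; U -> stmt if | then if P | then; P -> then stmt | U then R | S | if; Q -> if then | P if

Generating nonterminals: {P, Q, R, S, T, U}.
Reachable from S after that: {P, Q, R, S, U}.
Removed useless symbols: {T} and every production mentioning them.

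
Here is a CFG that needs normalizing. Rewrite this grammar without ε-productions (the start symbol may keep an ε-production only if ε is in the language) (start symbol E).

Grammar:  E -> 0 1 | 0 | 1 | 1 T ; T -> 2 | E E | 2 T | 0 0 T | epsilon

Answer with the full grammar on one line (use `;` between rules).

The nullable symbols are {T}.
ε ∉ L(G), so no ε-production is kept.
For each production, add variants omitting each subset of nullable occurrences: T → 0 0 T gives 0 0 T | 0 0.

E -> 0 1 | 0 | 1 | 1 T; T -> 2 | E E | 2 T | 0 0 T | 0 0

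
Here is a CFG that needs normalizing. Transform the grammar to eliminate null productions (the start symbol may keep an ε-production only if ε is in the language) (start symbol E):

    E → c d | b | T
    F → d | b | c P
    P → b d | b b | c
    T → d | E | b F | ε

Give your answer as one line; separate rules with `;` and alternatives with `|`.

Nullable nonterminals: {E, T}.
ε ∈ L(G) since E is nullable, so keep E → ε.

E → c d | b | T | ε; F → d | b | c P; P → b d | b b | c; T → d | E | b F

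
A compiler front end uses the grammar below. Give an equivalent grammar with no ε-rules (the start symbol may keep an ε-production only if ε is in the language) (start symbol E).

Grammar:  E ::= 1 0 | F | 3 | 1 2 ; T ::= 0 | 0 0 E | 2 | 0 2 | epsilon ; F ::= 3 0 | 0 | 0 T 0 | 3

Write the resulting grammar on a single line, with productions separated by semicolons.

The nullable symbols are {T}.
ε ∉ L(G), so no ε-production is kept.
For each production, add variants omitting each subset of nullable occurrences: F → 0 T 0 gives 0 T 0 | 0 0.

E ::= 1 0 | F | 3 | 1 2; T ::= 0 | 0 0 E | 2 | 0 2; F ::= 3 0 | 0 | 0 T 0 | 0 0 | 3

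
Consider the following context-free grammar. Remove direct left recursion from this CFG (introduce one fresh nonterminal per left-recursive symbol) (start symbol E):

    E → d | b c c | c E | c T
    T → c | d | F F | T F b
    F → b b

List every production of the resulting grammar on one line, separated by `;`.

E → d | b c c | c E | c T; T → c T' | d T' | F F T'; F → b b; T' → F b T' | ε

Directly left-recursive nonterminal: T.
For T: α = {F b}, β = {c, d, F F}. Rewrite as T → β T' and T' → α T' | ε.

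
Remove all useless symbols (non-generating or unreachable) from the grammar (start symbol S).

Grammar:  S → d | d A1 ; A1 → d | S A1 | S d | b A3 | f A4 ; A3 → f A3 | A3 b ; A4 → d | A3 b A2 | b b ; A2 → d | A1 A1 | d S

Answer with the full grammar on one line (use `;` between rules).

Generating nonterminals: {A1, A2, A4, S}.
Reachable from S after that: {A1, A4, S}.
Removed useless symbols: {A2, A3} and every production mentioning them.

S → d | d A1; A1 → d | S A1 | S d | f A4; A4 → d | b b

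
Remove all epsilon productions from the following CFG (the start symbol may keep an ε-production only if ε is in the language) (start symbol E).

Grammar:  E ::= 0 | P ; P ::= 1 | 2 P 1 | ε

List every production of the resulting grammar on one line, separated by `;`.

E ::= 0 | P | ε; P ::= 1 | 2 P 1 | 2 1

The nullable symbols are {E, P}.
ε ∈ L(G) since E is nullable, so keep E → ε.
For each production, add variants omitting each subset of nullable occurrences: P → 2 P 1 gives 2 P 1 | 2 1.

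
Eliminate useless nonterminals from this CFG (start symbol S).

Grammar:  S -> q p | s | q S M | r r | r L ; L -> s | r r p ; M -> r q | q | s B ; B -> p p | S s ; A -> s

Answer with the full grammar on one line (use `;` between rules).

S -> q p | s | q S M | r r | r L; L -> s | r r p; M -> r q | q | s B; B -> p p | S s

Generating nonterminals: {A, B, L, M, S}.
Reachable from S after that: {B, L, M, S}.
Removed useless symbols: {A} and every production mentioning them.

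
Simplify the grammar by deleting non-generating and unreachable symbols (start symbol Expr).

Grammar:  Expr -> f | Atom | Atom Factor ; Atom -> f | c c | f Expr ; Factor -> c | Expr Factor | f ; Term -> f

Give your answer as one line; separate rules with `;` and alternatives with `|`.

Expr -> f | Atom | Atom Factor; Atom -> f | c c | f Expr; Factor -> c | Expr Factor | f

Generating nonterminals: {Atom, Expr, Factor, Term}.
Reachable from Expr after that: {Atom, Expr, Factor}.
Removed useless symbols: {Term} and every production mentioning them.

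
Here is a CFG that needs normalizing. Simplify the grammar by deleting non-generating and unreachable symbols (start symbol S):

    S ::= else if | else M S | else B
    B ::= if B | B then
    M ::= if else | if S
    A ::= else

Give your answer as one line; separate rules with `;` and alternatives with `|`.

S ::= else if | else M S; M ::= if else | if S

Generating nonterminals: {A, M, S}.
Reachable from S after that: {M, S}.
Removed useless symbols: {A, B} and every production mentioning them.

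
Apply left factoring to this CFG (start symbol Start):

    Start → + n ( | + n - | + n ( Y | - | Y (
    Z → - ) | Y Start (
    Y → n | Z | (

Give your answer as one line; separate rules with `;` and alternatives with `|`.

Start has alternatives sharing prefix '+ n': factor to Start → + n Start1 with Start1 → ( | - | ( Y.
Start1 has alternatives sharing prefix '(': factor to Start1 → ( Start11 with Start11 → ε | Y.

Start → - | Y ( | + n Start1; Z → - ) | Y Start (; Y → n | Z | (; Start1 → - | ( Start11; Start11 → eps | Y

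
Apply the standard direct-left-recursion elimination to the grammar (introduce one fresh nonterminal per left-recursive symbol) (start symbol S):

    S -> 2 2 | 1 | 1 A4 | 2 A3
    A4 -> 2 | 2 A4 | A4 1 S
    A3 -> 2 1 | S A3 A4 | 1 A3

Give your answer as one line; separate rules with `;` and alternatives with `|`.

Left recursion appears on A4.
For A4: α = {1 S}, β = {2, 2 A4}. Rewrite as A4 → β A4' and A4' → α A4' | ε.

S -> 2 2 | 1 | 1 A4 | 2 A3; A4 -> 2 A4' | 2 A4 A4'; A3 -> 2 1 | S A3 A4 | 1 A3; A4' -> 1 S A4' | ε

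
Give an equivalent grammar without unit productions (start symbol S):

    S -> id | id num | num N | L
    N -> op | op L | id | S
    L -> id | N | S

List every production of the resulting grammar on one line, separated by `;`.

S -> id | id num | num N | op | op L; N -> id | id num | num N | op | op L; L -> id | id num | num N | op | op L

Unit pairs: L ⇒* {N, S}; N ⇒* {L, S}; S ⇒* {L, N}.
Replace each nonterminal's rules with the union of the non-unit rules of every nonterminal it unit-derives.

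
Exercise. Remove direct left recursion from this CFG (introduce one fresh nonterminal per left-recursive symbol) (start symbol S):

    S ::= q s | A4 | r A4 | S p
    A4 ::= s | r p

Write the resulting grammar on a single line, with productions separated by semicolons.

Directly left-recursive nonterminal: S.
For S: α = {p}, β = {q s, A4, r A4}. Rewrite as S → β S' and S' → α S' | ε.

S ::= q s S' | A4 S' | r A4 S'; A4 ::= s | r p; S' ::= p S' | ε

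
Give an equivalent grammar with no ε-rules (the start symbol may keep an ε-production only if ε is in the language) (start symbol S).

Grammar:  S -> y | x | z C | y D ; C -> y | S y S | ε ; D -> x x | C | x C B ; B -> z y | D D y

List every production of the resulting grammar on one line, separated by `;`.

Nullable nonterminals: {C, D}.
ε ∉ L(G), so no ε-production is kept.
Add the nullable-subset variants: S → z C gives z C | z. D → x C B gives x C B | x B. B → D D y gives D D y | D y | y.

S -> y | x | z C | z | y D; C -> y | S y S; D -> x x | C | x C B | x B; B -> z y | D D y | D y | y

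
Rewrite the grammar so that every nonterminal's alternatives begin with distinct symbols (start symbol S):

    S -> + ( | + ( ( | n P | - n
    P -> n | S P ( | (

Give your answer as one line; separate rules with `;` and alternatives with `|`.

S has alternatives sharing prefix '+ (': factor to S → + ( S' with S' → ε | (.

S -> n P | - n | + ( S'; P -> n | S P ( | (; S' -> epsilon | (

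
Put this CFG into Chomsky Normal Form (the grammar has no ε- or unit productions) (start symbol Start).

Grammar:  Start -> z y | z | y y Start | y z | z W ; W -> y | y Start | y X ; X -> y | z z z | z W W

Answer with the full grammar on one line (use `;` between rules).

Introduce a nonterminal for each terminal appearing in a rule of length ≥ 2: X1 → z, X2 → y.
Binarize each right-hand side of length ≥ 3 by chaining fresh nonterminals (Y1, Y2, …): affected rules were Start → X2 X2 Start; X → X1 X1 X1; X → X1 W W.

Start -> X1 X2 | z | X2 Y1 | X2 X1 | X1 W; W -> y | X2 Start | X2 X; X -> y | X1 Y2 | X1 Y3; X1 -> z; X2 -> y; Y1 -> X2 Start; Y2 -> X1 X1; Y3 -> W W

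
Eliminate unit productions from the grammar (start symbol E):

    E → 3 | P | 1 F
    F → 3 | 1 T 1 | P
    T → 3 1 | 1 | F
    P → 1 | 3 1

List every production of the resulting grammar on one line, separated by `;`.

E → 3 | 1 F | 1 | 3 1; F → 3 | 1 T 1 | 1 | 3 1; T → 3 | 1 T 1 | 1 | 3 1; P → 1 | 3 1

Unit pairs: E ⇒* {P}; F ⇒* {P}; T ⇒* {F, P}.
For each unit pair (A, B), copy every non-unit production of B to A, then drop all unit productions.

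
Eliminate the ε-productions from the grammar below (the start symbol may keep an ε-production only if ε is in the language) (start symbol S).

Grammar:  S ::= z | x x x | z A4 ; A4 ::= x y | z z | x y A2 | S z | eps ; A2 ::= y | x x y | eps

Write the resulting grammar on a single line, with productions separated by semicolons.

S ::= z | x x x | z A4; A4 ::= x y | z z | x y A2 | S z; A2 ::= y | x x y

Nullable set = {A2, A4}.
ε ∉ L(G), so no ε-production is kept.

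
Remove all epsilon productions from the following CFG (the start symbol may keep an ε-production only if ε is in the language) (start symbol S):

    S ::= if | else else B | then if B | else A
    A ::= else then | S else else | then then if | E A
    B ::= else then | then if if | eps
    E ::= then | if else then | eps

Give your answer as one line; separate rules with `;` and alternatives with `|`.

S ::= if | else else B | else else | then if B | then if | else A; A ::= else then | S else else | then then if | E A; B ::= else then | then if if; E ::= then | if else then

Nullable nonterminals: {B, E}.
ε ∉ L(G), so no ε-production is kept.
Expand every rule over subsets of its nullable positions: S → else else B gives else else B | else else. S → then if B gives then if B | then if.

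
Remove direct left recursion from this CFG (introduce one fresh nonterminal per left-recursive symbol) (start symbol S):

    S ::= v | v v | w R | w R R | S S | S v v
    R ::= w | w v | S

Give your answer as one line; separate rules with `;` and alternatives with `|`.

S is directly left-recursive.
For S: α = {S, v v}, β = {v, v v, w R, w R R}. Rewrite as S → β S' and S' → α S' | ε.

S ::= v S' | v v S' | w R S' | w R R S'; R ::= w | w v | S; S' ::= S S' | v v S' | eps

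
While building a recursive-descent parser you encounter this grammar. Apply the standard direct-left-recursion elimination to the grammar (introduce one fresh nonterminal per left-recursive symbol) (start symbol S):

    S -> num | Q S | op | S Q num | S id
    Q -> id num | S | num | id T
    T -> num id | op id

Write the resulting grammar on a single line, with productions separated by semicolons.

S -> num S' | Q S S' | op S'; Q -> id num | S | num | id T; T -> num id | op id; S' -> Q num S' | id S' | ε

Left recursion appears on S.
For S: α = {Q num, id}, β = {num, Q S, op}. Rewrite as S → β S' and S' → α S' | ε.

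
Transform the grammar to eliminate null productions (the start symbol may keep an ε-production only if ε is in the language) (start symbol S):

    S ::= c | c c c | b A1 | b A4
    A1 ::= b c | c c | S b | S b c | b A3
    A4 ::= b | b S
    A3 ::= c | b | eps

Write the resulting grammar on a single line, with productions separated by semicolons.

Nullable set = {A3}.
ε ∉ L(G), so no ε-production is kept.
Expand every rule over subsets of its nullable positions: A1 → b A3 gives b A3 | b.

S ::= c | c c c | b A1 | b A4; A1 ::= b c | c c | S b | S b c | b A3 | b; A4 ::= b | b S; A3 ::= c | b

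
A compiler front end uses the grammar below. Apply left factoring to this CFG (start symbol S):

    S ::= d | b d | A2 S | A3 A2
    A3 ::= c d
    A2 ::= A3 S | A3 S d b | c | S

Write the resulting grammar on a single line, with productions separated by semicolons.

A2 has alternatives sharing prefix 'A3 S': factor to A2 → A3 S A2' with A2' → ε | d b.

S ::= d | b d | A2 S | A3 A2; A3 ::= c d; A2 ::= c | S | A3 S A2'; A2' ::= ε | d b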